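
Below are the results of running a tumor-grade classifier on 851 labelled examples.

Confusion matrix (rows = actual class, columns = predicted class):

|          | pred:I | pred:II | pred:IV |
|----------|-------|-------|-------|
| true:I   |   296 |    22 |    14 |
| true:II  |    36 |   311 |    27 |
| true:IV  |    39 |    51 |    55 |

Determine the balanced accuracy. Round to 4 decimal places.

0.7008

Balanced accuracy = mean of per-class recall.
  I: recall = 296/332 = 0.89157
  II: recall = 311/374 = 0.83155
  IV: recall = 55/145 = 0.37931
Mean = (0.89157 + 0.83155 + 0.37931) / 3 = 0.7008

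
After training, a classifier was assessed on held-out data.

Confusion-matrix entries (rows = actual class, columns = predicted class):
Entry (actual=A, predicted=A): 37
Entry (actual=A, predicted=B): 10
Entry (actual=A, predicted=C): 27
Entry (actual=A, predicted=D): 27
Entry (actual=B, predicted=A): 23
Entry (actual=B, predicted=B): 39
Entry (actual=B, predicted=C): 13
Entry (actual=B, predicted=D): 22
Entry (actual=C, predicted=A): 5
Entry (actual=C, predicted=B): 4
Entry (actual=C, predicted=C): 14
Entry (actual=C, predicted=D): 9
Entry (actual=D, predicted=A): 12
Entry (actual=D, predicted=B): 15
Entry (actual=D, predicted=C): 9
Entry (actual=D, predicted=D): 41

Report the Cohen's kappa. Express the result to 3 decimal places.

Observed agreement pₒ = trace/N = 131/307 = 0.4267
Expected agreement pₑ = Σ (rowᵢ·colᵢ)/N² = (101·77 + 97·68 + 32·63 + 77·99)/307² = 0.2548
κ = (pₒ − pₑ)/(1 − pₑ) = (0.4267 − 0.2548)/(1 − 0.2548) = 0.231

0.231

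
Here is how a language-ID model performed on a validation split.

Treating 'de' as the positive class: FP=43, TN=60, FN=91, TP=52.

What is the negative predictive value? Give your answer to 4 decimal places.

0.3974

NPV = TN/(TN+FN) = 60/(60+91) = 0.3974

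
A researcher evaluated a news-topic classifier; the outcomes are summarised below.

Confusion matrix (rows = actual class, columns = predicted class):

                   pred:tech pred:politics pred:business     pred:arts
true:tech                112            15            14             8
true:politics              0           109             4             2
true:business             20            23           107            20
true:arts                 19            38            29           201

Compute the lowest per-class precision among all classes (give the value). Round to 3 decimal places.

Per-class precision (TP/(TP+FP)):
  tech: TP=112, FP=0+20+19=39 → 112/151 = 0.7417
  politics: TP=109, FP=15+23+38=76 → 109/185 = 0.5892
  business: TP=107, FP=14+4+29=47 → 107/154 = 0.6948
  arts: TP=201, FP=8+2+20=30 → 201/231 = 0.8701
Lowest is class 'politics' with precision = 0.589.

0.589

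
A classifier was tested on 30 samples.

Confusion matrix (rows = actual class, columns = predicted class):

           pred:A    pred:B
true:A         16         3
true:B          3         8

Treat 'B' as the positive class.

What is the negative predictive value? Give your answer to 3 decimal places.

0.842

NPV = TN/(TN+FN) = 16/(16+3) = 0.842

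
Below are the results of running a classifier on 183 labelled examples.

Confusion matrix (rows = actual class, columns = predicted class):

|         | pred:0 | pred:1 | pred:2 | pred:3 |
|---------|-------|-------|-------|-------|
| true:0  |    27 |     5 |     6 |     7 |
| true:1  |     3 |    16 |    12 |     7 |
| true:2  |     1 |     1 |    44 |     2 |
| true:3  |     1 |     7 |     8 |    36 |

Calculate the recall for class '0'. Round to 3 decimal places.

0.600

One-vs-rest for '0': TP = diagonal; FP = other classes predicted '0'; FN = '0' predicted as other.
recall = TP/(TP+FN).
0: TP=27, FN=5+6+7=18 → 27/45 = 0.6000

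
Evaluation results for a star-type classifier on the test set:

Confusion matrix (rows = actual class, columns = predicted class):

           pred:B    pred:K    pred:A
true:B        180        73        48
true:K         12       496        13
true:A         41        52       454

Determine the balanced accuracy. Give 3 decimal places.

0.793

Balanced accuracy = mean of per-class recall.
  B: recall = 180/301 = 0.5980
  K: recall = 496/521 = 0.9520
  A: recall = 454/547 = 0.8300
Mean = (0.5980 + 0.9520 + 0.8300) / 3 = 0.793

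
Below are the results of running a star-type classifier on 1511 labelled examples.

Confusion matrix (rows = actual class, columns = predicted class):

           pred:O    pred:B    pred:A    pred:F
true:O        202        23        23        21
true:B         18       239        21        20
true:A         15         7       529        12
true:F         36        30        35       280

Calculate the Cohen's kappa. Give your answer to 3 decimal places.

Observed agreement pₒ = trace/N = 1250/1511 = 0.8273
Expected agreement pₑ = Σ (rowᵢ·colᵢ)/N² = (269·271 + 298·299 + 563·608 + 381·333)/1511² = 0.2765
κ = (pₒ − pₑ)/(1 − pₑ) = (0.8273 − 0.2765)/(1 − 0.2765) = 0.761

0.761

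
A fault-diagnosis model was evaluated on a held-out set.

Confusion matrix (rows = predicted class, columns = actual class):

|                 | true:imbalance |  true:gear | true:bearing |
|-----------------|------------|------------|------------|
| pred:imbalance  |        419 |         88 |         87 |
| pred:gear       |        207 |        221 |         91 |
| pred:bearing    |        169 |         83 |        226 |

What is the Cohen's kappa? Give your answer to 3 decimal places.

0.306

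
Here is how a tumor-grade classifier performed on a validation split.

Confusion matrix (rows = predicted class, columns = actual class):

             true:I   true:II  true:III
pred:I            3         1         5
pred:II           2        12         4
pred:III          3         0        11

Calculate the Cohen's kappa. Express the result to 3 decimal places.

Observed agreement pₒ = trace/N = 26/41 = 0.6341
Expected agreement pₑ = Σ (rowᵢ·colᵢ)/N² = (8·9 + 13·18 + 20·14)/41² = 0.3486
κ = (pₒ − pₑ)/(1 − pₑ) = (0.6341 − 0.3486)/(1 − 0.3486) = 0.438

0.438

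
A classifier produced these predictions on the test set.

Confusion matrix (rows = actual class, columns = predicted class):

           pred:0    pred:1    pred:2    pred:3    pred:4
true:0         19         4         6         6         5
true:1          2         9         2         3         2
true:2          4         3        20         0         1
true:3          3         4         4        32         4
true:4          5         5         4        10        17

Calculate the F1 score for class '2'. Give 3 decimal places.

One-vs-rest for '2': TP = diagonal; FP = other classes predicted '2'; FN = '2' predicted as other.
F1 score = 2·TP/(2·TP+FP+FN).
2: TP=20, FP=6+2+4+4=16, FN=4+3+0+1=8 → 40/64 = 0.6250

0.625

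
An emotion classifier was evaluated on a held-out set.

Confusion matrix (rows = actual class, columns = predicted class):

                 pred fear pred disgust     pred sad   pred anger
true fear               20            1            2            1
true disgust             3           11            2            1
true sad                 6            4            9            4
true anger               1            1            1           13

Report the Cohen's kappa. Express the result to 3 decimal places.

Observed agreement pₒ = trace/N = 53/80 = 0.6625
Expected agreement pₑ = Σ (rowᵢ·colᵢ)/N² = (24·30 + 17·17 + 23·14 + 16·19)/80² = 0.2555
κ = (pₒ − pₑ)/(1 − pₑ) = (0.6625 − 0.2555)/(1 − 0.2555) = 0.547

0.547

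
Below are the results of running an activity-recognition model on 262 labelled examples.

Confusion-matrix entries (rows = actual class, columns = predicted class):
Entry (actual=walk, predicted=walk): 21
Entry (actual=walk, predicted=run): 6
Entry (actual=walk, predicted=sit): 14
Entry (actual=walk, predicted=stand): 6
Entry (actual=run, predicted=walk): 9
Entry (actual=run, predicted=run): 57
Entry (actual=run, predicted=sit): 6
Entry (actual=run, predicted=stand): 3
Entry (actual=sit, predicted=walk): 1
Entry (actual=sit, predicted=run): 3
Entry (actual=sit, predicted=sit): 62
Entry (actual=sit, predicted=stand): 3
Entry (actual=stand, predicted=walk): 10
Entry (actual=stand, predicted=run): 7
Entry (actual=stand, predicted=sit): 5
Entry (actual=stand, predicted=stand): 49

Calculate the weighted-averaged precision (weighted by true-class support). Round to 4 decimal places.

0.7208

Per-class precision (TP/(TP+FP)):
  walk: TP=21, FP=9+1+10=20 → 21/41 = 0.51220
  run: TP=57, FP=6+3+7=16 → 57/73 = 0.78082
  sit: TP=62, FP=14+6+5=25 → 62/87 = 0.71264
  stand: TP=49, FP=6+3+3=12 → 49/61 = 0.80328
Weighted-precision = Σ (supportᵢ/N)·precisionᵢ with N=262: (47/262)·0.51220 + (75/262)·0.78082 + (69/262)·0.71264 + (71/262)·0.80328 = 0.7208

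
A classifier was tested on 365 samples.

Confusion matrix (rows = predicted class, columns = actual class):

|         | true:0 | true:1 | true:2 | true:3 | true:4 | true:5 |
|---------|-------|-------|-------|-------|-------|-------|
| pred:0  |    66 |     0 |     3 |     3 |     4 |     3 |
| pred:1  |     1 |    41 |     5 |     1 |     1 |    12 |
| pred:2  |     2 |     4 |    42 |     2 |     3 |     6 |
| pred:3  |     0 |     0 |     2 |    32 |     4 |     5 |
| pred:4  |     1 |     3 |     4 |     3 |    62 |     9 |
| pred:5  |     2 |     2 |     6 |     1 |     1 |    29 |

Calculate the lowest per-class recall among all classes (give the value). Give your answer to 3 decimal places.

Per-class recall (TP/(TP+FN)):
  0: TP=66, FN=1+2+0+1+2=6 → 66/72 = 0.9167
  1: TP=41, FN=0+4+0+3+2=9 → 41/50 = 0.8200
  2: TP=42, FN=3+5+2+4+6=20 → 42/62 = 0.6774
  3: TP=32, FN=3+1+2+3+1=10 → 32/42 = 0.7619
  4: TP=62, FN=4+1+3+4+1=13 → 62/75 = 0.8267
  5: TP=29, FN=3+12+6+5+9=35 → 29/64 = 0.4531
Lowest is class '5' with recall = 0.453.

0.453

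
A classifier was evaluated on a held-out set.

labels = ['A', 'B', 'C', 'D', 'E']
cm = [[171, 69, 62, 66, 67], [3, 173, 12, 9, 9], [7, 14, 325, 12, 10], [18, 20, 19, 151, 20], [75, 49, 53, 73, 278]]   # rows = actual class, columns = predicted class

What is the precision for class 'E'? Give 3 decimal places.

0.724

One-vs-rest for 'E': TP = diagonal; FP = other classes predicted 'E'; FN = 'E' predicted as other.
precision = TP/(TP+FP).
E: TP=278, FP=67+9+10+20=106 → 278/384 = 0.7240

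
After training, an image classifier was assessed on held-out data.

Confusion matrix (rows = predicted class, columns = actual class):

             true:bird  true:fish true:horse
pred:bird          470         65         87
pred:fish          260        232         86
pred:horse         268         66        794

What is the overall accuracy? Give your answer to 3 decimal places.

Accuracy = trace / total = (470+232+794=1496) / 2328 = 1496/2328 = 0.643

0.643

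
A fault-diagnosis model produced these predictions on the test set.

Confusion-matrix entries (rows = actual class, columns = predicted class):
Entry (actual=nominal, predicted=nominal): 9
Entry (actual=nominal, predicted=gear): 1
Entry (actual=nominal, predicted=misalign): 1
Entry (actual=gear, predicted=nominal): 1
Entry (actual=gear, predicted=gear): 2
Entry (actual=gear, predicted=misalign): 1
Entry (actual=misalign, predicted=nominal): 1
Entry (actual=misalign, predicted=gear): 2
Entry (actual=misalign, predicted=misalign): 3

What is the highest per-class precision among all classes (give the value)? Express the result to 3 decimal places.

Per-class precision (TP/(TP+FP)):
  nominal: TP=9, FP=1+1=2 → 9/11 = 0.8182
  gear: TP=2, FP=1+2=3 → 2/5 = 0.4000
  misalign: TP=3, FP=1+1=2 → 3/5 = 0.6000
Highest is class 'nominal' with precision = 0.818.

0.818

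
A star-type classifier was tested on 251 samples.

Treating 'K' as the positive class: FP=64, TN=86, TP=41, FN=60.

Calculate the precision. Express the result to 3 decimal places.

Precision = TP/(TP+FP) = 41/(41+64) = 41/105 = 0.390

0.390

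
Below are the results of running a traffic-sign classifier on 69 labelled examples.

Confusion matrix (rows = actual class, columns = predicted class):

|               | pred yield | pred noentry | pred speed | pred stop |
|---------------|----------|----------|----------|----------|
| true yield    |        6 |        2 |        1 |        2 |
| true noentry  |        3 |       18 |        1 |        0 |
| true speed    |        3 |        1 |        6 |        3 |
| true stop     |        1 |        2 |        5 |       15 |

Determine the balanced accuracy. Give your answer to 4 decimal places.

0.6193

Balanced accuracy = mean of per-class recall.
  yield: recall = 6/11 = 0.54545
  noentry: recall = 18/22 = 0.81818
  speed: recall = 6/13 = 0.46154
  stop: recall = 15/23 = 0.65217
Mean = (0.54545 + 0.81818 + 0.46154 + 0.65217) / 4 = 0.6193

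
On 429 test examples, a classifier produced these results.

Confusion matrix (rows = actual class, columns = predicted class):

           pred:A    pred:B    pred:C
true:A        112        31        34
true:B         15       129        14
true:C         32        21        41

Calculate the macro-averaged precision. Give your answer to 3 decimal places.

0.626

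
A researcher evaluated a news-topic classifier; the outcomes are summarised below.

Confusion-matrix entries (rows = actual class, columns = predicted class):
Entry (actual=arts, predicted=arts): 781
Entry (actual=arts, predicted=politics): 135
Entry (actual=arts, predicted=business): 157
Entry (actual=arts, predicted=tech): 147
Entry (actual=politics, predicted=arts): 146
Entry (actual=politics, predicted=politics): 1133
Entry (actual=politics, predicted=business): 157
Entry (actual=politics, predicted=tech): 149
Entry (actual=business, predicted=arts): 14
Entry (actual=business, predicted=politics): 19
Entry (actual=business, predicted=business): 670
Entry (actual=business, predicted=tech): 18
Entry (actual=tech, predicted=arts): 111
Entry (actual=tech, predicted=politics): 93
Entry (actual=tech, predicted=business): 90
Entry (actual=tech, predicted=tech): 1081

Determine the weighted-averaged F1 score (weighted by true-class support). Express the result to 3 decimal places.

0.747

Per-class F1 score (2·TP/(2·TP+FP+FN)):
  arts: TP=781, FP=146+14+111=271, FN=135+157+147=439 → 1562/2272 = 0.6875
  politics: TP=1133, FP=135+19+93=247, FN=146+157+149=452 → 2266/2965 = 0.7642
  business: TP=670, FP=157+157+90=404, FN=14+19+18=51 → 1340/1795 = 0.7465
  tech: TP=1081, FP=147+149+18=314, FN=111+93+90=294 → 2162/2770 = 0.7805
Weighted-F1 score = Σ (supportᵢ/N)·F1 scoreᵢ with N=4901: (1220/4901)·0.6875 + (1585/4901)·0.7642 + (721/4901)·0.7465 + (1375/4901)·0.7805 = 0.747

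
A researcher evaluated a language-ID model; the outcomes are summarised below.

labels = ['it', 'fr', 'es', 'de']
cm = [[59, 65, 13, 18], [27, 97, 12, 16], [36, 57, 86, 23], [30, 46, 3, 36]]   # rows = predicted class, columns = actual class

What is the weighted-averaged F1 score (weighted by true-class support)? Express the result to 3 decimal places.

Per-class F1 score (2·TP/(2·TP+FP+FN)):
  it: TP=59, FP=65+13+18=96, FN=27+36+30=93 → 118/307 = 0.3844
  fr: TP=97, FP=27+12+16=55, FN=65+57+46=168 → 194/417 = 0.4652
  es: TP=86, FP=36+57+23=116, FN=13+12+3=28 → 172/316 = 0.5443
  de: TP=36, FP=30+46+3=79, FN=18+16+23=57 → 72/208 = 0.3462
Weighted-F1 score = Σ (supportᵢ/N)·F1 scoreᵢ with N=624: (152/624)·0.3844 + (265/624)·0.4652 + (114/624)·0.5443 + (93/624)·0.3462 = 0.442

0.442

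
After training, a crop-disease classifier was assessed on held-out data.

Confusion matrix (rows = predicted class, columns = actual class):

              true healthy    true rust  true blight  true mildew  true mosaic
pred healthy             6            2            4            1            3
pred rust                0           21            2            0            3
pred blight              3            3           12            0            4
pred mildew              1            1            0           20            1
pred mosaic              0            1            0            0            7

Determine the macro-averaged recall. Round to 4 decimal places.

0.6716

Per-class recall (TP/(TP+FN)):
  healthy: TP=6, FN=0+3+1+0=4 → 6/10 = 0.60000
  rust: TP=21, FN=2+3+1+1=7 → 21/28 = 0.75000
  blight: TP=12, FN=4+2+0+0=6 → 12/18 = 0.66667
  mildew: TP=20, FN=1+0+0+0=1 → 20/21 = 0.95238
  mosaic: TP=7, FN=3+3+4+1=11 → 7/18 = 0.38889
Macro-recall = mean = (0.60000 + 0.75000 + 0.66667 + 0.95238 + 0.38889) / 5 = 0.6716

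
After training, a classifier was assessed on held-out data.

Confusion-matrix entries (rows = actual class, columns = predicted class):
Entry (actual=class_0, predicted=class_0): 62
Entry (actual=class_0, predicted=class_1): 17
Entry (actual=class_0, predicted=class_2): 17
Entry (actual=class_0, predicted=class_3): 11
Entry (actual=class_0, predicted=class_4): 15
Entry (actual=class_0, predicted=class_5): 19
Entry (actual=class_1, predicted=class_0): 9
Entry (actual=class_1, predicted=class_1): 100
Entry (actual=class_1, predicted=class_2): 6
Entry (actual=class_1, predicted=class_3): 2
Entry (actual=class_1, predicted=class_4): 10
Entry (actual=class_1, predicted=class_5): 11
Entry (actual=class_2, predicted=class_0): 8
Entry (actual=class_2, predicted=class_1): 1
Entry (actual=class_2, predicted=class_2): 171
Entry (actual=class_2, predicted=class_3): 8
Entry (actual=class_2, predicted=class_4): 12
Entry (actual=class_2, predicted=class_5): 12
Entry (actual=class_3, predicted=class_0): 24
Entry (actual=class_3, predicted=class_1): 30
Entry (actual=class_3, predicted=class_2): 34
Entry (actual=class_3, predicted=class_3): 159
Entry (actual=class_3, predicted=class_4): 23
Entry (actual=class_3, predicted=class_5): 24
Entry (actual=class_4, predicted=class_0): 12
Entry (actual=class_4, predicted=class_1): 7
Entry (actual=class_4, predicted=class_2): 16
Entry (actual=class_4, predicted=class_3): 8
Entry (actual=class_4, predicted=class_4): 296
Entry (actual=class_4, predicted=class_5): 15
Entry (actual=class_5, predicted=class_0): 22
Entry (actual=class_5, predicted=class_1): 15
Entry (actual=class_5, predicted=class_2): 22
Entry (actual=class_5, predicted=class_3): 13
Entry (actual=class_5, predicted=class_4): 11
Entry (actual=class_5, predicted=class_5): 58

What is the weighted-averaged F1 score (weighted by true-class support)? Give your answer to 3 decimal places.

0.658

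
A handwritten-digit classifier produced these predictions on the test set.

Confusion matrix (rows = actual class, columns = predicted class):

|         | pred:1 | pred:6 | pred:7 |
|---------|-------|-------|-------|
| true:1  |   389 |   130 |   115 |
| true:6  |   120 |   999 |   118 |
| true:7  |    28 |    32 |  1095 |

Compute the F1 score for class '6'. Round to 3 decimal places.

0.833

One-vs-rest for '6': TP = diagonal; FP = other classes predicted '6'; FN = '6' predicted as other.
F1 score = 2·TP/(2·TP+FP+FN).
6: TP=999, FP=130+32=162, FN=120+118=238 → 1998/2398 = 0.8332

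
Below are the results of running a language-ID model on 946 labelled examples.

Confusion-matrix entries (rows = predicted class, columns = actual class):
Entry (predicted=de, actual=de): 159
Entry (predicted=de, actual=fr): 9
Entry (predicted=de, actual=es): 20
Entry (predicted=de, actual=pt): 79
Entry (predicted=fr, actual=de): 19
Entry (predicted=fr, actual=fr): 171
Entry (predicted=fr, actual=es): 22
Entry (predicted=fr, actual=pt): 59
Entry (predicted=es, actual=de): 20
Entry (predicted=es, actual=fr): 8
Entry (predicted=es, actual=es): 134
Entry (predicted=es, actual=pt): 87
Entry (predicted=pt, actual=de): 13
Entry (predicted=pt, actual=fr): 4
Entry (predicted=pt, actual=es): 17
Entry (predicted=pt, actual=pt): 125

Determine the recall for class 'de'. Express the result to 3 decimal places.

Take TP from the diagonal, FP from the rest of the 'de' prediction marginal, FN from the rest of the 'de' actual marginal.
recall = TP/(TP+FN).
de: TP=159, FN=19+20+13=52 → 159/211 = 0.7536

0.754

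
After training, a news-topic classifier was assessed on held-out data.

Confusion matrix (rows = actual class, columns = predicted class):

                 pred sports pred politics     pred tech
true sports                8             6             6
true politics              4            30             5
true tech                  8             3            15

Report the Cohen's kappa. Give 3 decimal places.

Observed agreement pₒ = trace/N = 53/85 = 0.6235
Expected agreement pₑ = Σ (rowᵢ·colᵢ)/N² = (20·20 + 39·39 + 26·26)/85² = 0.3594
κ = (pₒ − pₑ)/(1 − pₑ) = (0.6235 − 0.3594)/(1 − 0.3594) = 0.412

0.412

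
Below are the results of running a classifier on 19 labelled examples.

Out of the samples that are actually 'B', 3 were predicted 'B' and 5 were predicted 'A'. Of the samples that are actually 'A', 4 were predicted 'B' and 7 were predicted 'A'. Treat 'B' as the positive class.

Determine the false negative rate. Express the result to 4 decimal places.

0.6250

FNR = FN/(FN+TP) = 5/(5+3) = 0.6250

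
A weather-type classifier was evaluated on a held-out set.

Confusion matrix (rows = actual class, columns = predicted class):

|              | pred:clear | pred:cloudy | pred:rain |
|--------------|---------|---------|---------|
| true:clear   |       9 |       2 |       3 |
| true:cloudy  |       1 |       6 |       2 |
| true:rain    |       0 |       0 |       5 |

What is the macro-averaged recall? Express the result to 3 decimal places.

0.770

Per-class recall (TP/(TP+FN)):
  clear: TP=9, FN=2+3=5 → 9/14 = 0.6429
  cloudy: TP=6, FN=1+2=3 → 6/9 = 0.6667
  rain: TP=5, FN=0+0=0 → 5/5 = 1.0000
Macro-recall = mean = (0.6429 + 0.6667 + 1.0000) / 3 = 0.770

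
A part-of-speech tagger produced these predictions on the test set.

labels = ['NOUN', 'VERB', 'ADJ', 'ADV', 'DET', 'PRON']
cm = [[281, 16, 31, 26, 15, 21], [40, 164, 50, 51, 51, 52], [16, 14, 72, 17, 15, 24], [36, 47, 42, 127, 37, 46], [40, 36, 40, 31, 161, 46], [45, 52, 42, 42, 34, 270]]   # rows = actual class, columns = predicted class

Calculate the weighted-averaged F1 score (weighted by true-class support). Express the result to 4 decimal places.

Per-class F1 score (2·TP/(2·TP+FP+FN)):
  NOUN: TP=281, FP=40+16+36+40+45=177, FN=16+31+26+15+21=109 → 562/848 = 0.66274
  VERB: TP=164, FP=16+14+47+36+52=165, FN=40+50+51+51+52=244 → 328/737 = 0.44505
  ADJ: TP=72, FP=31+50+42+40+42=205, FN=16+14+17+15+24=86 → 144/435 = 0.33103
  ADV: TP=127, FP=26+51+17+31+42=167, FN=36+47+42+37+46=208 → 254/629 = 0.40382
  DET: TP=161, FP=15+51+15+37+34=152, FN=40+36+40+31+46=193 → 322/667 = 0.48276
  PRON: TP=270, FP=21+52+24+46+46=189, FN=45+52+42+42+34=215 → 540/944 = 0.57203
Weighted-F1 score = Σ (supportᵢ/N)·F1 scoreᵢ with N=2130: (390/2130)·0.66274 + (408/2130)·0.44505 + (158/2130)·0.33103 + (335/2130)·0.40382 + (354/2130)·0.48276 + (485/2130)·0.57203 = 0.5051

0.5051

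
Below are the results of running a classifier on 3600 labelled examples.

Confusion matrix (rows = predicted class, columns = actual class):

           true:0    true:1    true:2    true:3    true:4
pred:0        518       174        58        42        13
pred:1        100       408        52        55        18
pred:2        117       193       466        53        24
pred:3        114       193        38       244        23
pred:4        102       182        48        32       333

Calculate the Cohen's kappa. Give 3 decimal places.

0.433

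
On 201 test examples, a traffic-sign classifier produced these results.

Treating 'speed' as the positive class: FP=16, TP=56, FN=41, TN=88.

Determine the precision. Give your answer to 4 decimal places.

0.7778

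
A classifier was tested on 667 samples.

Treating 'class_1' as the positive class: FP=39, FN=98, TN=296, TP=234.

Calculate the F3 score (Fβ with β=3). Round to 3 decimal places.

0.718

Fβ = (1+β²)·TP / ((1+β²)·TP + β²·FN + FP), with β²=9
= 10·234 / (10·234 + 9·98 + 39) = 0.718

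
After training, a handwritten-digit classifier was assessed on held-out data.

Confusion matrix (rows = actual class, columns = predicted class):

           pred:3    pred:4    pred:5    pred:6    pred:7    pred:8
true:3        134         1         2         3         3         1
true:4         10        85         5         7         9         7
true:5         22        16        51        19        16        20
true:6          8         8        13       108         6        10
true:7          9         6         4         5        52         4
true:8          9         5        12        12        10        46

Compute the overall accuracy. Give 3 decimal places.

0.645

Accuracy = trace / total = (134+85+51+108+52+46=476) / 738 = 476/738 = 0.645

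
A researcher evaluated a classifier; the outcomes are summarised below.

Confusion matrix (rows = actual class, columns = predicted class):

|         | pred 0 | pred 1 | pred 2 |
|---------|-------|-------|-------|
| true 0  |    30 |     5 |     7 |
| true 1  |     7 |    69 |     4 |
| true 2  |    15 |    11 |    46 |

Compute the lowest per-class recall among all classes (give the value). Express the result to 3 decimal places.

Per-class recall (TP/(TP+FN)):
  0: TP=30, FN=5+7=12 → 30/42 = 0.7143
  1: TP=69, FN=7+4=11 → 69/80 = 0.8625
  2: TP=46, FN=15+11=26 → 46/72 = 0.6389
Lowest is class '2' with recall = 0.639.

0.639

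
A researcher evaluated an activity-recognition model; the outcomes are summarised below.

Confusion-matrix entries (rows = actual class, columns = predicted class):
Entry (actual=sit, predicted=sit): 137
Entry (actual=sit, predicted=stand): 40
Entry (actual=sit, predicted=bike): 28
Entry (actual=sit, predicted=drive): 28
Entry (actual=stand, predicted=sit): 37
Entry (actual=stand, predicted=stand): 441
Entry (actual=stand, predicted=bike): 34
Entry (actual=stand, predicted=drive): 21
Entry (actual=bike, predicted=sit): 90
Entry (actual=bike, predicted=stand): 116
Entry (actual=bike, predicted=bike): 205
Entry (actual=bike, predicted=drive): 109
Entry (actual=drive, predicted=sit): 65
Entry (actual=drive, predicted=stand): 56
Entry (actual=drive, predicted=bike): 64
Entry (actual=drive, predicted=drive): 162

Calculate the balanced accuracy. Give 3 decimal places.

Balanced accuracy = mean of per-class recall.
  sit: recall = 137/233 = 0.5880
  stand: recall = 441/533 = 0.8274
  bike: recall = 205/520 = 0.3942
  drive: recall = 162/347 = 0.4669
Mean = (0.5880 + 0.8274 + 0.3942 + 0.4669) / 4 = 0.569

0.569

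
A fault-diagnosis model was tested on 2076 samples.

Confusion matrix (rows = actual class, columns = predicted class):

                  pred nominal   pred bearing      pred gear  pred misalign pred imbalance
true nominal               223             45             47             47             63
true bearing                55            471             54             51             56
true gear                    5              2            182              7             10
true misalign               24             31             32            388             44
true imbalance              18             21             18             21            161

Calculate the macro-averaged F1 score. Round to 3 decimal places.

Per-class F1 score (2·TP/(2·TP+FP+FN)):
  nominal: TP=223, FP=55+5+24+18=102, FN=45+47+47+63=202 → 446/750 = 0.5947
  bearing: TP=471, FP=45+2+31+21=99, FN=55+54+51+56=216 → 942/1257 = 0.7494
  gear: TP=182, FP=47+54+32+18=151, FN=5+2+7+10=24 → 364/539 = 0.6753
  misalign: TP=388, FP=47+51+7+21=126, FN=24+31+32+44=131 → 776/1033 = 0.7512
  imbalance: TP=161, FP=63+56+10+44=173, FN=18+21+18+21=78 → 322/573 = 0.5620
Macro-F1 score = mean = (0.5947 + 0.7494 + 0.6753 + 0.7512 + 0.5620) / 5 = 0.667

0.667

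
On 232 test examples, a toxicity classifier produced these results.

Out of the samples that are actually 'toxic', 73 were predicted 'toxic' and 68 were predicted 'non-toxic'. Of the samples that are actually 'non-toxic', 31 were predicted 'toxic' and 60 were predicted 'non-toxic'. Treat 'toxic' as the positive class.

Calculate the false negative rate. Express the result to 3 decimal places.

0.482

FNR = FN/(FN+TP) = 68/(68+73) = 0.482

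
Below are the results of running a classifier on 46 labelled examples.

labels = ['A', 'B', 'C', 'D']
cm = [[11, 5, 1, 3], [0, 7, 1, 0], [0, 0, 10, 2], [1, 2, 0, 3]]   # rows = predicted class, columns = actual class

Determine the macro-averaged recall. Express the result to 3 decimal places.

Per-class recall (TP/(TP+FN)):
  A: TP=11, FN=0+0+1=1 → 11/12 = 0.9167
  B: TP=7, FN=5+0+2=7 → 7/14 = 0.5000
  C: TP=10, FN=1+1+0=2 → 10/12 = 0.8333
  D: TP=3, FN=3+0+2=5 → 3/8 = 0.3750
Macro-recall = mean = (0.9167 + 0.5000 + 0.8333 + 0.3750) / 4 = 0.656

0.656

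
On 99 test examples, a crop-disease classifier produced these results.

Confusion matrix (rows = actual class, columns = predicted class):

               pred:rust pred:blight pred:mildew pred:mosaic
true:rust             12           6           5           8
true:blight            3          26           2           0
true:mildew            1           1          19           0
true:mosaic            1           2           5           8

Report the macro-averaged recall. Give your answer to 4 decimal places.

Per-class recall (TP/(TP+FN)):
  rust: TP=12, FN=6+5+8=19 → 12/31 = 0.38710
  blight: TP=26, FN=3+2+0=5 → 26/31 = 0.83871
  mildew: TP=19, FN=1+1+0=2 → 19/21 = 0.90476
  mosaic: TP=8, FN=1+2+5=8 → 8/16 = 0.50000
Macro-recall = mean = (0.38710 + 0.83871 + 0.90476 + 0.50000) / 4 = 0.6576

0.6576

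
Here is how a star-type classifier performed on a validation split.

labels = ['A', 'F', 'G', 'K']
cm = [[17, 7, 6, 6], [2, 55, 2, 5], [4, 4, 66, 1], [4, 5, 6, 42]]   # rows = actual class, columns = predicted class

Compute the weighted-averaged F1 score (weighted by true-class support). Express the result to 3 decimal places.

0.770

Per-class F1 score (2·TP/(2·TP+FP+FN)):
  A: TP=17, FP=2+4+4=10, FN=7+6+6=19 → 34/63 = 0.5397
  F: TP=55, FP=7+4+5=16, FN=2+2+5=9 → 110/135 = 0.8148
  G: TP=66, FP=6+2+6=14, FN=4+4+1=9 → 132/155 = 0.8516
  K: TP=42, FP=6+5+1=12, FN=4+5+6=15 → 84/111 = 0.7568
Weighted-F1 score = Σ (supportᵢ/N)·F1 scoreᵢ with N=232: (36/232)·0.5397 + (64/232)·0.8148 + (75/232)·0.8516 + (57/232)·0.7568 = 0.770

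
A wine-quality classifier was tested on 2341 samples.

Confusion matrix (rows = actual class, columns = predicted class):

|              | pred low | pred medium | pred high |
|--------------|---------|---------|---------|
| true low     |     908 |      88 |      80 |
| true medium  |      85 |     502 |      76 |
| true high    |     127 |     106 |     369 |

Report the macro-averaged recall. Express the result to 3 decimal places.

Per-class recall (TP/(TP+FN)):
  low: TP=908, FN=88+80=168 → 908/1076 = 0.8439
  medium: TP=502, FN=85+76=161 → 502/663 = 0.7572
  high: TP=369, FN=127+106=233 → 369/602 = 0.6130
Macro-recall = mean = (0.8439 + 0.7572 + 0.6130) / 3 = 0.738

0.738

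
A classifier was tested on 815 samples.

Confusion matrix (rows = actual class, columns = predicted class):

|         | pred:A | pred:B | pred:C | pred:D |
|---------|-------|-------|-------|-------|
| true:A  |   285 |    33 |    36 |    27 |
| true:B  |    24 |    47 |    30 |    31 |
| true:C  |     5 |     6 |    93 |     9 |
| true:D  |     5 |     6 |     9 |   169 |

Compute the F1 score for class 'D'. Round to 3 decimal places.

Treat 'D' as positive and all other classes as negative.
F1 score = 2·TP/(2·TP+FP+FN).
D: TP=169, FP=27+31+9=67, FN=5+6+9=20 → 338/425 = 0.7953

0.795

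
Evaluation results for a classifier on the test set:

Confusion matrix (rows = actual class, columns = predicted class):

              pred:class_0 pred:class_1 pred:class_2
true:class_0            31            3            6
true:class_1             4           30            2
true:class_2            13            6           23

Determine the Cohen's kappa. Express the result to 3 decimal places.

Observed agreement pₒ = trace/N = 84/118 = 0.7119
Expected agreement pₑ = Σ (rowᵢ·colᵢ)/N² = (40·48 + 36·39 + 42·31)/118² = 0.3322
κ = (pₒ − pₑ)/(1 − pₑ) = (0.7119 − 0.3322)/(1 − 0.3322) = 0.569

0.569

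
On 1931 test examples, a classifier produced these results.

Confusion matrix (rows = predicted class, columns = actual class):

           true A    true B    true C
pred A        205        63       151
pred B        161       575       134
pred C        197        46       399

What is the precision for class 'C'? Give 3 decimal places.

0.621

Take TP from the diagonal, FP from the rest of the 'C' prediction marginal, FN from the rest of the 'C' actual marginal.
precision = TP/(TP+FP).
C: TP=399, FP=197+46=243 → 399/642 = 0.6215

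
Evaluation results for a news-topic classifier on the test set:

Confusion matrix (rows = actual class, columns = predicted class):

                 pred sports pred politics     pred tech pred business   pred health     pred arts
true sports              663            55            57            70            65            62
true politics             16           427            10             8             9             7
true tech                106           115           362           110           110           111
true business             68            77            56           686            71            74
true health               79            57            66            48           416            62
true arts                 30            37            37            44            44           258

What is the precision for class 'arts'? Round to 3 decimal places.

Treat 'arts' as positive and all other classes as negative.
precision = TP/(TP+FP).
arts: TP=258, FP=62+7+111+74+62=316 → 258/574 = 0.4495

0.449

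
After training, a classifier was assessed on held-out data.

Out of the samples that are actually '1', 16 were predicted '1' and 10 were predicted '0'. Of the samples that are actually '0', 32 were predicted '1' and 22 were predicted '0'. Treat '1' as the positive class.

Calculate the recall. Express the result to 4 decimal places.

0.6154

Recall = TP/(TP+FN) = 16/(16+10) = 16/26 = 0.6154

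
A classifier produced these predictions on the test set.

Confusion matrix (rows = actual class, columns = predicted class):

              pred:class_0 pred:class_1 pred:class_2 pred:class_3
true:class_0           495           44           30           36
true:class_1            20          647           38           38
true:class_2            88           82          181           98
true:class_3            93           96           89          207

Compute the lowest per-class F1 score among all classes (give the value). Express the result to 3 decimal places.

0.460

Per-class F1 score (2·TP/(2·TP+FP+FN)):
  class_0: TP=495, FP=20+88+93=201, FN=44+30+36=110 → 990/1301 = 0.7610
  class_1: TP=647, FP=44+82+96=222, FN=20+38+38=96 → 1294/1612 = 0.8027
  class_2: TP=181, FP=30+38+89=157, FN=88+82+98=268 → 362/787 = 0.4600
  class_3: TP=207, FP=36+38+98=172, FN=93+96+89=278 → 414/864 = 0.4792
Lowest is class 'class_2' with F1 score = 0.460.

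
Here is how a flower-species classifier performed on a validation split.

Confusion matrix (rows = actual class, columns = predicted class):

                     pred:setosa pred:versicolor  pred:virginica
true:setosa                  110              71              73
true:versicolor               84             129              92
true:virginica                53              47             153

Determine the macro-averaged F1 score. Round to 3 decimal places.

0.481

Per-class F1 score (2·TP/(2·TP+FP+FN)):
  setosa: TP=110, FP=84+53=137, FN=71+73=144 → 220/501 = 0.4391
  versicolor: TP=129, FP=71+47=118, FN=84+92=176 → 258/552 = 0.4674
  virginica: TP=153, FP=73+92=165, FN=53+47=100 → 306/571 = 0.5359
Macro-F1 score = mean = (0.4391 + 0.4674 + 0.5359) / 3 = 0.481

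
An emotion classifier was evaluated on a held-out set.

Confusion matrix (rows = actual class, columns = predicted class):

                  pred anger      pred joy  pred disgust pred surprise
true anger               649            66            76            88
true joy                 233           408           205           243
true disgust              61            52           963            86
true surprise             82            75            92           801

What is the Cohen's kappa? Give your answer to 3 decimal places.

Observed agreement pₒ = trace/N = 2821/4180 = 0.6749
Expected agreement pₑ = Σ (rowᵢ·colᵢ)/N² = (879·1025 + 1089·601 + 1162·1336 + 1050·1218)/4180² = 0.2511
κ = (pₒ − pₑ)/(1 − pₑ) = (0.6749 − 0.2511)/(1 − 0.2511) = 0.566

0.566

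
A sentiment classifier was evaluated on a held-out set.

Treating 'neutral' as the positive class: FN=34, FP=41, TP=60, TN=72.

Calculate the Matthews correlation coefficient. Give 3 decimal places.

MCC = (TP·TN − FP·FN) / √((TP+FP)(TP+FN)(TN+FP)(TN+FN))
Numerator = 60·72 − 41·34 = 2926
Denominator = √(101·94·113·106) = √113719132 = 10663.9173
MCC = 2926 / 10663.9173 = 0.274

0.274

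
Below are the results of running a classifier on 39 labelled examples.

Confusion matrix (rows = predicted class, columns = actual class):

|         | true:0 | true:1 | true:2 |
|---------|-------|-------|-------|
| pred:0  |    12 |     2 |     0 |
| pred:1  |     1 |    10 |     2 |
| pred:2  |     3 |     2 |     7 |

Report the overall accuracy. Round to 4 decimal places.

0.7436

Accuracy = trace / total = (12+10+7=29) / 39 = 29/39 = 0.7436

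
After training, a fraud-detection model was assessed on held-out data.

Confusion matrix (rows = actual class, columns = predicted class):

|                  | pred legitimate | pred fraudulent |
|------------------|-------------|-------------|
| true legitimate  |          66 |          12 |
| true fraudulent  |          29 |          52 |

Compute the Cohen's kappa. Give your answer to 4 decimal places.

Observed agreement pₒ = trace/N = 118/159 = 0.74214
Expected agreement pₑ = Σ (rowᵢ·colᵢ)/N² = (78·95 + 81·64)/159² = 0.49816
κ = (pₒ − pₑ)/(1 − pₑ) = (0.74214 − 0.49816)/(1 − 0.49816) = 0.4862

0.4862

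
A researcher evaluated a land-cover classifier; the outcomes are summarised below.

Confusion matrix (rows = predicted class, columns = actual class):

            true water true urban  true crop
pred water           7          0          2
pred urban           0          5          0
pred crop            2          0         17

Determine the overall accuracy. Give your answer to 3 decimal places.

0.879

Accuracy = trace / total = (7+5+17=29) / 33 = 29/33 = 0.879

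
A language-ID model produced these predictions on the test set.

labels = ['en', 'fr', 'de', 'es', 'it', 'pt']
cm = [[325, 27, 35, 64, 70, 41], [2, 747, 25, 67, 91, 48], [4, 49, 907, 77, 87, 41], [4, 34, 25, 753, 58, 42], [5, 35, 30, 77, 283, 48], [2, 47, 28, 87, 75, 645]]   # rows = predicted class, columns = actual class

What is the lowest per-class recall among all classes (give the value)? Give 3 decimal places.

0.426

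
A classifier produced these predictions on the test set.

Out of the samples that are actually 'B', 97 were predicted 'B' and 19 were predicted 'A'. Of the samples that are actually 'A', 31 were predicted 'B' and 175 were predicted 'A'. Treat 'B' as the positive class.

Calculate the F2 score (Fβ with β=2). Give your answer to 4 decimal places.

Fβ = (1+β²)·TP / ((1+β²)·TP + β²·FN + FP), with β²=4
= 5·97 / (5·97 + 4·19 + 31) = 0.8193

0.8193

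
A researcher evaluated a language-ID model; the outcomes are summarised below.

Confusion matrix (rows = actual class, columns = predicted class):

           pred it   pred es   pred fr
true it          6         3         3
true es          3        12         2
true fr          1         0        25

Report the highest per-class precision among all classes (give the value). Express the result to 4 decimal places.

0.8333

Per-class precision (TP/(TP+FP)):
  it: TP=6, FP=3+1=4 → 6/10 = 0.60000
  es: TP=12, FP=3+0=3 → 12/15 = 0.80000
  fr: TP=25, FP=3+2=5 → 25/30 = 0.83333
Highest is class 'fr' with precision = 0.8333.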